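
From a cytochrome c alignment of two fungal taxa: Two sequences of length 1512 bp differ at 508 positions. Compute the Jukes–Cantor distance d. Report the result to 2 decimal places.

0.45

p = 508/1512 ≈ 0.335979.
d = −(3/4) ln(1 − 4p/3) = −0.75 ln(1 − 0.447972) = −0.75 ln(0.552028)
  = −0.75 × (-0.594157) = 0.445618 substitutions/site.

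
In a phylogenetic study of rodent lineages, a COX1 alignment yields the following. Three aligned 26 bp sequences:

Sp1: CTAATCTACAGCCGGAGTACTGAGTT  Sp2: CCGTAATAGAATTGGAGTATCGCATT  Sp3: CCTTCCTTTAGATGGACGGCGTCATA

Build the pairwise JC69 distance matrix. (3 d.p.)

d(Sp1,Sp2) = 0.824, d(Sp1,Sp3) = 1.288, d(Sp2,Sp3) = 0.949

Sp1–Sp2: 13/26 sites differ → p = 0.5, d = −0.75 ln(1 − 0.666667) = 0.823960 ≈ 0.824.
Sp1–Sp3: 16/26 sites differ → p ≈ 0.615385, d = −0.75 ln(1 − 0.820513) = 1.288239 ≈ 1.288.
Sp2–Sp3: 14/26 sites differ → p ≈ 0.538462, d = −0.75 ln(1 − 0.717949) = 0.949251 ≈ 0.949.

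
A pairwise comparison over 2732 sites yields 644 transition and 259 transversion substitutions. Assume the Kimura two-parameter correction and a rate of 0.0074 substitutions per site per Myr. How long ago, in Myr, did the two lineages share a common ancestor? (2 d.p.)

31.77

P = 644/2732 ≈ 0.235725 and Q = 259/2732 ≈ 0.094802.
Under the Kimura two-parameter model, d = −½ ln(1 − 2P − Q) − ¼ ln(1 − 2Q).
1 − 2P − Q = 0.433748, giving −½ ln(0.433748) = 0.417646.
1 − 2Q = 0.810396, giving −¼ ln(0.810396) = 0.052558.
d = 0.417646 + 0.052558 = 0.470204.
Under a molecular clock d = 2μt, so t = d/(2μ) = 0.470204 / (2 × 0.0074) = 31.77 Myr.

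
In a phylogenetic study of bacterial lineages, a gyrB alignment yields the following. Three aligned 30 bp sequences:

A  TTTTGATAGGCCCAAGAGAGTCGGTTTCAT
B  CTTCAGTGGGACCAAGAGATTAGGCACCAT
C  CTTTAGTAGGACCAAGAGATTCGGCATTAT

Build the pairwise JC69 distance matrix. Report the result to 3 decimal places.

A–B: 11/30 sites differ → p ≈ 0.366667, d = −0.75 ln(1 − 0.488889) = 0.503376 ≈ 0.503.
A–C: 8/30 sites differ → p ≈ 0.266667, d = −0.75 ln(1 − 0.355556) = 0.329526 ≈ 0.330.
B–C: 5/30 sites differ → p ≈ 0.166667, d = −0.75 ln(1 − 0.222223) = 0.188487 ≈ 0.188.

d(A,B) = 0.503, d(A,C) = 0.330, d(B,C) = 0.188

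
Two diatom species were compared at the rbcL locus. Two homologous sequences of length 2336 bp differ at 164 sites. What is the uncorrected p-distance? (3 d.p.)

p = 164/2336 = 0.070205… ≈ 0.070 (to 3 d.p.).

0.070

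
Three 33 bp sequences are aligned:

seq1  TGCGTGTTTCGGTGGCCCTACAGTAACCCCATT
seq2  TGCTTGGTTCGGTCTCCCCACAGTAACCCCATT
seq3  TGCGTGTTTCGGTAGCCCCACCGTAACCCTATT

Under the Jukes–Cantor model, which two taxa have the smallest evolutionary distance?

seq1 and seq3

seq1–seq2: 5/33 differ, p = 0.152, d = 0.169.
seq1–seq3: 4/33 differ, p = 0.121, d = 0.132.
seq2–seq3: 6/33 differ, p = 0.182, d = 0.208.
The smallest distance is between seq1 and seq3.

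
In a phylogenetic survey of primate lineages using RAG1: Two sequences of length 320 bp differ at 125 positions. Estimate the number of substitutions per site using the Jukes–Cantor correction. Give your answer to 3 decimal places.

p = 125/320 = 0.390625.
d = −(3/4) ln(1 − 4p/3) = −0.75 ln(1 − 0.520833) = −0.75 ln(0.479167)
  = −0.75 × (-0.735706) = 0.551780 substitutions/site.

0.552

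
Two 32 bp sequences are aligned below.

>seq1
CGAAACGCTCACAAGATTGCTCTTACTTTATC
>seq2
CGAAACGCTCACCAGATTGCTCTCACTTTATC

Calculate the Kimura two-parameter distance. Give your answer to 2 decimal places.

Of 32 sites, 1 differences are transitions and 1 are transversions, so P = 1/32 = 0.03125 and Q = 1/32 = 0.03125.
Under the Kimura two-parameter model, d = −½ ln(1 − 2P − Q) − ¼ ln(1 − 2Q).
1 − 2P − Q = 0.90625, giving −½ ln(0.90625) = 0.049220.
1 − 2Q = 0.9375, giving −¼ ln(0.9375) = 0.016135.
d = 0.049220 + 0.016135 = 0.065355.

0.07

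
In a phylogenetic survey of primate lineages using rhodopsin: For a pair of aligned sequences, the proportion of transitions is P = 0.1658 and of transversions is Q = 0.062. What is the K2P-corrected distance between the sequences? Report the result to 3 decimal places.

Under the Kimura two-parameter model, d = −½ ln(1 − 2P − Q) − ¼ ln(1 − 2Q).
1 − 2P − Q = 0.6064, giving −½ ln(0.6064) = 0.250108.
1 − 2Q = 0.876, giving −¼ ln(0.876) = 0.033097.
d = 0.250108 + 0.033097 = 0.283205.

0.283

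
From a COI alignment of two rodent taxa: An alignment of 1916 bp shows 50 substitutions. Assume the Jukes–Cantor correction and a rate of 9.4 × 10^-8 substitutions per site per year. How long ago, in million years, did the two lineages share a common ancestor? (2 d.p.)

0.14

p = 50/1916 ≈ 0.026096.
d = −(3/4) ln(1 − 4p/3) = −0.75 ln(1 − 0.034795) = −0.75 ln(0.965205)
  = −0.75 × (-0.035415) = 0.026561 substitutions/site.
Under a molecular clock d = 2μt, so t = d/(2μ) = 0.026561 / (2 × 9.4 × 10^-8) = 0.14 million years.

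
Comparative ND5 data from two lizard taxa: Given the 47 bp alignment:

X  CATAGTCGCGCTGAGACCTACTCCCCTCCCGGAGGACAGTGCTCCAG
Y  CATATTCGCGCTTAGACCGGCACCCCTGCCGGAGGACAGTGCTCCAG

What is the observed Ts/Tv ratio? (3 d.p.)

0.200

Transitions are A↔G and C↔T; transversions are all other mismatches.
Transitions: 1. Transversions: 5.
R = 1/5 = 0.200.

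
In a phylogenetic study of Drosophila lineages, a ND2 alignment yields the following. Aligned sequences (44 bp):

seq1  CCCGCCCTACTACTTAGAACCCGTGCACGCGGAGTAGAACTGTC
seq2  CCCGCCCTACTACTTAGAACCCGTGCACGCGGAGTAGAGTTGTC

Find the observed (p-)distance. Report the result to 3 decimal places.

0.045

The sequences differ at 2 of 44 positions (sites 39, 40).
p = 2/44 = 0.045454… ≈ 0.045 (to 3 d.p.).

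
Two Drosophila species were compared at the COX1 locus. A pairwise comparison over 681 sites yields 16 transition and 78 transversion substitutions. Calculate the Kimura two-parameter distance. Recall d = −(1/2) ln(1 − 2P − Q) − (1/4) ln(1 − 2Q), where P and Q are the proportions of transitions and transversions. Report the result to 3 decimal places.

P = 16/681 ≈ 0.023495 and Q = 78/681 ≈ 0.114537.
Under the Kimura two-parameter model, d = −½ ln(1 − 2P − Q) − ¼ ln(1 − 2Q).
1 − 2P − Q = 0.838473, giving −½ ln(0.838473) = 0.088086.
1 − 2Q = 0.770926, giving −¼ ln(0.770926) = 0.065041.
d = 0.088086 + 0.065041 = 0.153127.

0.153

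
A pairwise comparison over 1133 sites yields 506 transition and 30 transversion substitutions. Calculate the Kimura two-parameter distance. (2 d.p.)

P = 506/1133 ≈ 0.446602 and Q = 30/1133 ≈ 0.026478.
Under the Kimura two-parameter model, d = −½ ln(1 − 2P − Q) − ¼ ln(1 − 2Q).
1 − 2P − Q = 0.080318, giving −½ ln(0.080318) = 1.260881.
1 − 2Q = 0.947044, giving −¼ ln(0.947044) = 0.013602.
d = 1.260881 + 0.013602 = 1.274483.

1.27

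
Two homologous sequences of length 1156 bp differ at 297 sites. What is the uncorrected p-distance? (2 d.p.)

0.26

p = 297/1156 = 0.256920… ≈ 0.26 (to 2 d.p.).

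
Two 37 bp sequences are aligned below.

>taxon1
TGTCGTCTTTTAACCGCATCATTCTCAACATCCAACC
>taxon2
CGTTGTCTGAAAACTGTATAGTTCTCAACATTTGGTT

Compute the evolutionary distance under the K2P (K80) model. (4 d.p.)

0.6674

Of 37 sites, 11 differences are transitions and 4 are transversions, so P = 11/37 ≈ 0.297297 and Q = 4/37 ≈ 0.108108.
Under the Kimura two-parameter model, d = −½ ln(1 − 2P − Q) − ¼ ln(1 − 2Q).
1 − 2P − Q = 0.297298, giving −½ ln(0.297298) = 0.606510.
1 − 2Q = 0.783784, giving −¼ ln(0.783784) = 0.060905.
d = 0.606510 + 0.060905 = 0.667415.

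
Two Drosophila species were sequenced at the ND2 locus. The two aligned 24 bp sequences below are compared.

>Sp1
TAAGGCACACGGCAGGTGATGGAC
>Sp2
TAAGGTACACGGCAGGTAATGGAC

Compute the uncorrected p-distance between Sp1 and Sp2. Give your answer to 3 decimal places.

The sequences differ at 2 of 24 positions (sites 6, 18).
p = 2/24 = 0.083333… ≈ 0.083 (to 3 d.p.).

0.083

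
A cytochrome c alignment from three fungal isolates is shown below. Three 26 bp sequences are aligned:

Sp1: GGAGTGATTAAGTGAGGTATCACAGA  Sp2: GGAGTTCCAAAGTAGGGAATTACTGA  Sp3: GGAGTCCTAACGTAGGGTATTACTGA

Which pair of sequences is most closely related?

Sp1–Sp2: 9/26 differ, p = 0.346, d = 0.464.
Sp1–Sp3: 8/26 differ, p = 0.308, d = 0.396.
Sp2–Sp3: 4/26 differ, p = 0.154, d = 0.172.
The smallest distance is between Sp2 and Sp3.

Sp2 and Sp3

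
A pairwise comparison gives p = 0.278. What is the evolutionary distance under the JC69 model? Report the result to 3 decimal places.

0.347

d = −(3/4) ln(1 − 4p/3) = −0.75 ln(1 − 0.370667) = −0.75 ln(0.629333)
  = −0.75 × (-0.463095) = 0.347321 substitutions/site.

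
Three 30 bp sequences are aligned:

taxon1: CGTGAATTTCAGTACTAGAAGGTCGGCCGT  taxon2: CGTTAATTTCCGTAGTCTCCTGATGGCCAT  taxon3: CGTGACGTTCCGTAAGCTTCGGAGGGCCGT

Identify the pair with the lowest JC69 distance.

taxon1–taxon2: 11/30 differ, p = 0.367, d = 0.503.
taxon1–taxon3: 11/30 differ, p = 0.367, d = 0.503.
taxon2–taxon3: 9/30 differ, p = 0.300, d = 0.383.
The smallest distance is between taxon2 and taxon3.

taxon2 and taxon3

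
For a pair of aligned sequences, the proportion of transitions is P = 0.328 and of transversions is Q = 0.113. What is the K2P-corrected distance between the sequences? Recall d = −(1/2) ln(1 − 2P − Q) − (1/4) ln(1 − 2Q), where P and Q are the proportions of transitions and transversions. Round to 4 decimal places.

Under the Kimura two-parameter model, d = −½ ln(1 − 2P − Q) − ¼ ln(1 − 2Q).
1 − 2P − Q = 0.231, giving −½ ln(0.231) = 0.732669.
1 − 2Q = 0.774, giving −¼ ln(0.774) = 0.064046.
d = 0.732669 + 0.064046 = 0.796715.

0.7967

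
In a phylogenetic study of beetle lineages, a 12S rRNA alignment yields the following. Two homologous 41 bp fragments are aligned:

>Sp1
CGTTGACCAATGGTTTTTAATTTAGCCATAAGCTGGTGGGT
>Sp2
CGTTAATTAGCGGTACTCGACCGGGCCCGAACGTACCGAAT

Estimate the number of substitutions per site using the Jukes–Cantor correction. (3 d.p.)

0.943

The sequences differ at 22 of 41 sites, so p = 22/41 ≈ 0.536585.
d = −(3/4) ln(1 − 4p/3) = −0.75 ln(1 − 0.715447) = −0.75 ln(0.284553)
  = −0.75 × (-1.256836) = 0.942627 substitutions/site.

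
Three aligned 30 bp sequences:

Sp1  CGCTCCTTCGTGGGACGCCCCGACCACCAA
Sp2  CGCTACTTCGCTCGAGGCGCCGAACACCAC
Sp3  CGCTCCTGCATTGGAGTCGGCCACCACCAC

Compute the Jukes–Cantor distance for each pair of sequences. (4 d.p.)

Sp1–Sp2: 8/30 sites differ → p ≈ 0.266667, d = −0.75 ln(1 − 0.355556) = 0.329526 ≈ 0.3295.
Sp1–Sp3: 9/30 sites differ → p = 0.3, d = −0.75 ln(1 − 0.4) = 0.383119 ≈ 0.3831.
Sp2–Sp3: 9/30 sites differ → p = 0.3, d = −0.75 ln(1 − 0.4) = 0.383119 ≈ 0.3831.

d(Sp1,Sp2) = 0.3295, d(Sp1,Sp3) = 0.3831, d(Sp2,Sp3) = 0.3831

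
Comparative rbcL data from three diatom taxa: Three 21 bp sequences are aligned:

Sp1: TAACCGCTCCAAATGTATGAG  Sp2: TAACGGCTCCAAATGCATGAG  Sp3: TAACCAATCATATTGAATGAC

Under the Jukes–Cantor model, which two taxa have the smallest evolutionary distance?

Sp1–Sp2: 2/21 differ, p = 0.095, d = 0.102.
Sp1–Sp3: 7/21 differ, p = 0.333, d = 0.441.
Sp2–Sp3: 8/21 differ, p = 0.381, d = 0.532.
The smallest distance is between Sp1 and Sp2.

Sp1 and Sp2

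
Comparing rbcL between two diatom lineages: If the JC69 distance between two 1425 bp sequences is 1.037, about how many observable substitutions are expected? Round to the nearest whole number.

Invert JC69: p = (3/4)(1 − e^(−4d/3)) = 0.75 × (1 − e^(-1.382667)) = 0.75 × (1 − 0.250908) = 0.561819.
Expected differing sites = pL ≈ 0.561819 × 1425 = 800.592075 ≈ 801.

801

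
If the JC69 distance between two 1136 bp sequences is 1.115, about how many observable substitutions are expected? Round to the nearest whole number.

659

Invert JC69: p = (3/4)(1 − e^(−4d/3)) = 0.75 × (1 − e^(-1.486667)) = 0.75 × (1 − 0.226125) = 0.580406.
Expected differing sites = pL ≈ 0.580406 × 1136 = 659.341216 ≈ 659.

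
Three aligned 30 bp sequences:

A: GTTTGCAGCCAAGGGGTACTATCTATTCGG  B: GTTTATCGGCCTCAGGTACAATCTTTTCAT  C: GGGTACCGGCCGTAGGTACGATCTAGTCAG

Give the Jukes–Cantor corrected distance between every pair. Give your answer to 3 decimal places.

d(A,B) = 0.572, d(A,C) = 0.572, d(B,C) = 0.383

A–B: 12/30 sites differ → p = 0.4, d = −0.75 ln(1 − 0.533333) = 0.571605 ≈ 0.572.
A–C: 12/30 sites differ → p = 0.4, d = −0.75 ln(1 − 0.533333) = 0.571605 ≈ 0.572.
B–C: 9/30 sites differ → p = 0.3, d = −0.75 ln(1 − 0.4) = 0.383119 ≈ 0.383.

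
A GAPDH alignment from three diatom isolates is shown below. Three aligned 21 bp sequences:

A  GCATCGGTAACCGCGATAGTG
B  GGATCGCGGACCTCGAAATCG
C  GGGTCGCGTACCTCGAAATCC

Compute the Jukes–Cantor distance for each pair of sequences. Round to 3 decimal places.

d(A,B) = 0.532, d(A,C) = 0.756, d(B,C) = 0.158

A–B: 8/21 sites differ → p ≈ 0.380952, d = −0.75 ln(1 − 0.507936) = 0.531860 ≈ 0.532.
A–C: 10/21 sites differ → p ≈ 0.47619, d = −0.75 ln(1 − 0.63492) = 0.755729 ≈ 0.756.
B–C: 3/21 sites differ → p ≈ 0.142857, d = −0.75 ln(1 − 0.190476) = 0.158482 ≈ 0.158.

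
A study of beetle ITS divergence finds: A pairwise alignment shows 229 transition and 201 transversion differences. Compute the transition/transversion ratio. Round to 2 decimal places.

R = 229/201 = 1.139303… ≈ 1.14 (to 2 d.p.).

1.14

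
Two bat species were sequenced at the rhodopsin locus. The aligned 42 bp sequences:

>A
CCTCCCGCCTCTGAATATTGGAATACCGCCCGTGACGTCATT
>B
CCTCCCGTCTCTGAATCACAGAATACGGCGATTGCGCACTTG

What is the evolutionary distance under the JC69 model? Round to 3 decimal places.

0.485

The sequences differ at 15 of 42 sites, so p = 15/42 ≈ 0.357143.
d = −(3/4) ln(1 − 4p/3) = −0.75 ln(1 − 0.476191) = −0.75 ln(0.523809)
  = −0.75 × (-0.646628) = 0.484971 substitutions/site.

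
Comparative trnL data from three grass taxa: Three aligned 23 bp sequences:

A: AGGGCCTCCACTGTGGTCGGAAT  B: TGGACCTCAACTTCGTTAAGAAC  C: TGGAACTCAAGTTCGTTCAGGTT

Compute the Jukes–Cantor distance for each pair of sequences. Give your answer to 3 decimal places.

d(A,B) = 0.553, d(A,C) = 0.761, d(B,C) = 0.321

A–B: 9/23 sites differ → p ≈ 0.391304, d = −0.75 ln(1 − 0.521739) = 0.553199 ≈ 0.553.
A–C: 11/23 sites differ → p ≈ 0.478261, d = −0.75 ln(1 − 0.637681) = 0.761423 ≈ 0.761.
B–C: 6/23 sites differ → p ≈ 0.26087, d = −0.75 ln(1 − 0.347827) = 0.320584 ≈ 0.321.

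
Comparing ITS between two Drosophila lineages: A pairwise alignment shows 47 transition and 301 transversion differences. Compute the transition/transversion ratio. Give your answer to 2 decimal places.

R = 47/301 = 0.156146… ≈ 0.16 (to 2 d.p.).

0.16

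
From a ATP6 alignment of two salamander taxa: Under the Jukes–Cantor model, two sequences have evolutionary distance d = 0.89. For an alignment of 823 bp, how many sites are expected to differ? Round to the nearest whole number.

429

Invert JC69: p = (3/4)(1 − e^(−4d/3)) = 0.75 × (1 − e^(-1.186667)) = 0.75 × (1 − 0.305237) = 0.521072.
Expected differing sites = pL ≈ 0.521072 × 823 = 428.842256 ≈ 429.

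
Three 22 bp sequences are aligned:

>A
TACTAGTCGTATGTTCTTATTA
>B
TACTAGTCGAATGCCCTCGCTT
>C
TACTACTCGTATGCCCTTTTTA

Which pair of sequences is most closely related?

A–B: 7/22 differ, p = 0.318, d = 0.414.
A–C: 4/22 differ, p = 0.182, d = 0.208.
B–C: 6/22 differ, p = 0.273, d = 0.339.
The smallest distance is between A and C.

A and C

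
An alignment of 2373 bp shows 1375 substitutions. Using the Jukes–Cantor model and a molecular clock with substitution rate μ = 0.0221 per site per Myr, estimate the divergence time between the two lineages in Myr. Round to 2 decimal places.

p = 1375/2373 ≈ 0.579435.
d = −(3/4) ln(1 − 4p/3) = −0.75 ln(1 − 0.77258) = −0.75 ln(0.22742)
  = −0.75 × (-1.480957) = 1.110718 substitutions/site.
Under a molecular clock d = 2μt, so t = d/(2μ) = 1.110718 / (2 × 0.0221) = 25.13 Myr.

25.13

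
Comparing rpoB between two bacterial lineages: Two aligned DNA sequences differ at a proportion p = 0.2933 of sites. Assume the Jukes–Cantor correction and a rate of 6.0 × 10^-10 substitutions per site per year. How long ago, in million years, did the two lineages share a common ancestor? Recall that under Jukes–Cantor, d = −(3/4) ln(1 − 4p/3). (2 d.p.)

310.03

d = −(3/4) ln(1 − 4p/3) = −0.75 ln(1 − 0.391067) = −0.75 ln(0.608933)
  = −0.75 × (-0.496047) = 0.372035 substitutions/site.
Under a molecular clock d = 2μt, so t = d/(2μ) = 0.372035 / (2 × 6.0 × 10^-10) = 310.03 million years.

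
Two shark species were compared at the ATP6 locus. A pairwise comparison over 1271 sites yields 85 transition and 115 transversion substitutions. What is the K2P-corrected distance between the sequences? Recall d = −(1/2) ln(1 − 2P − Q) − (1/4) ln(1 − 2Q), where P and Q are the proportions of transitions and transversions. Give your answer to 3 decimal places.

P = 85/1271 ≈ 0.066876 and Q = 115/1271 ≈ 0.09048.
Under the Kimura two-parameter model, d = −½ ln(1 − 2P − Q) − ¼ ln(1 − 2Q).
1 − 2P − Q = 0.775768, giving −½ ln(0.775768) = 0.126951.
1 − 2Q = 0.81904, giving −¼ ln(0.81904) = 0.049906.
d = 0.126951 + 0.049906 = 0.176857.

0.177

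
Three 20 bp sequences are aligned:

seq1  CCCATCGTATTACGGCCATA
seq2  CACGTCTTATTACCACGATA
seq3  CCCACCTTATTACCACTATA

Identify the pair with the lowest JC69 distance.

seq1–seq2: 6/20 differ, p = 0.300, d = 0.383.
seq1–seq3: 5/20 differ, p = 0.250, d = 0.304.
seq2–seq3: 4/20 differ, p = 0.200, d = 0.233.
The smallest distance is between seq2 and seq3.

seq2 and seq3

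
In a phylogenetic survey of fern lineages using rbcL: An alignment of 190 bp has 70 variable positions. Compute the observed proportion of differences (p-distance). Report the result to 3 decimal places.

0.368

p = 70/190 = 0.368421… ≈ 0.368 (to 3 d.p.).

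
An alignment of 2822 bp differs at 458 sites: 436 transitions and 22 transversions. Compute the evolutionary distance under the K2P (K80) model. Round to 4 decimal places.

0.1944

P = 436/2822 ≈ 0.1545 and Q = 22/2822 ≈ 0.007796.
Under the Kimura two-parameter model, d = −½ ln(1 − 2P − Q) − ¼ ln(1 − 2Q).
1 − 2P − Q = 0.683204, giving −½ ln(0.683204) = 0.190481.
1 − 2Q = 0.984408, giving −¼ ln(0.984408) = 0.003929.
d = 0.190481 + 0.003929 = 0.194410.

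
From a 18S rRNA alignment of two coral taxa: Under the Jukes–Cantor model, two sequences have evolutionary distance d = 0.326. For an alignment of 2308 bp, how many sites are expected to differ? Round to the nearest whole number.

610

Invert JC69: p = (3/4)(1 − e^(−4d/3)) = 0.75 × (1 − e^(-0.434667)) = 0.75 × (1 − 0.647480) = 0.264390.
Expected differing sites = pL ≈ 0.264390 × 2308 = 610.21212 ≈ 610.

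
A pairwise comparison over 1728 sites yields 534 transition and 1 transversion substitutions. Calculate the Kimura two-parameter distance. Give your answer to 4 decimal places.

P = 534/1728 ≈ 0.309028 and Q = 1/1728 ≈ 0.000579.
Under the Kimura two-parameter model, d = −½ ln(1 − 2P − Q) − ¼ ln(1 − 2Q).
1 − 2P − Q = 0.381365, giving −½ ln(0.381365) = 0.481999.
1 − 2Q = 0.998842, giving −¼ ln(0.998842) = 0.000290.
d = 0.481999 + 0.000290 = 0.482289.

0.4823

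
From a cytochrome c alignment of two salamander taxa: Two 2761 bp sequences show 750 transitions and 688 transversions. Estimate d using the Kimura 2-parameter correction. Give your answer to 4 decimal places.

P = 750/2761 ≈ 0.271641 and Q = 688/2761 ≈ 0.249185.
Under the Kimura two-parameter model, d = −½ ln(1 − 2P − Q) − ¼ ln(1 − 2Q).
1 − 2P − Q = 0.207533, giving −½ ln(0.207533) = 0.786232.
1 − 2Q = 0.50163, giving −¼ ln(0.50163) = 0.172473.
d = 0.786232 + 0.172473 = 0.958705.

0.9587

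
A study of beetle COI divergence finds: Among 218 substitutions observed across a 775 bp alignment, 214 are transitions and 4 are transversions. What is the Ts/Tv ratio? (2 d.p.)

R = 214/4 = 53.50.

53.50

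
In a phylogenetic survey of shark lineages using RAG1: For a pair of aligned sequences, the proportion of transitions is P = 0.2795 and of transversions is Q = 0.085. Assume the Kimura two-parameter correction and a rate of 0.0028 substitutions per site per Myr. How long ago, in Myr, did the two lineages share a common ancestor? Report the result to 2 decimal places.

100.53

Under the Kimura two-parameter model, d = −½ ln(1 − 2P − Q) − ¼ ln(1 − 2Q).
1 − 2P − Q = 0.356, giving −½ ln(0.356) = 0.516412.
1 − 2Q = 0.83, giving −¼ ln(0.83) = 0.046582.
d = 0.516412 + 0.046582 = 0.562994.
Under a molecular clock d = 2μt, so t = d/(2μ) = 0.562994 / (2 × 0.0028) = 100.53 Myr.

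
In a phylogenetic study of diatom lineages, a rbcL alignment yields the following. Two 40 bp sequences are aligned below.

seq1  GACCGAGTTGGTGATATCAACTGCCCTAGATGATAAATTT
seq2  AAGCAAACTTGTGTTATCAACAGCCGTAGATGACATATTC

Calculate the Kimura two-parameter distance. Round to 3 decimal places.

Of 40 sites, 6 differences are transitions and 6 are transversions, so P = 6/40 = 0.15 and Q = 6/40 = 0.15.
Under the Kimura two-parameter model, d = −½ ln(1 − 2P − Q) − ¼ ln(1 − 2Q).
1 − 2P − Q = 0.55, giving −½ ln(0.55) = 0.298919.
1 − 2Q = 0.7, giving −¼ ln(0.7) = 0.089169.
d = 0.298919 + 0.089169 = 0.388088.

0.388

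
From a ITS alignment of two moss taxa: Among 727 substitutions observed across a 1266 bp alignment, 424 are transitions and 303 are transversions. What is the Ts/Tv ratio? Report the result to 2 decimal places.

1.40

R = 424/303 = 1.399339… ≈ 1.40 (to 2 d.p.).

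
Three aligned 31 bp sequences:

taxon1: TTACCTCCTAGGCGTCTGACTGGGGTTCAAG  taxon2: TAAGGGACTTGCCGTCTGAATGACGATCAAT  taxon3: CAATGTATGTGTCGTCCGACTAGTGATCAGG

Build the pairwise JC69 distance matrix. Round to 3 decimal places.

d(taxon1,taxon2) = 0.544, d(taxon1,taxon3) = 0.691, d(taxon2,taxon3) = 0.614

taxon1–taxon2: 12/31 sites differ → p ≈ 0.387097, d = −0.75 ln(1 − 0.516129) = 0.544453 ≈ 0.544.
taxon1–taxon3: 14/31 sites differ → p ≈ 0.451613, d = −0.75 ln(1 − 0.602151) = 0.691262 ≈ 0.691.
taxon2–taxon3: 13/31 sites differ → p ≈ 0.419355, d = −0.75 ln(1 − 0.55914) = 0.614271 ≈ 0.614.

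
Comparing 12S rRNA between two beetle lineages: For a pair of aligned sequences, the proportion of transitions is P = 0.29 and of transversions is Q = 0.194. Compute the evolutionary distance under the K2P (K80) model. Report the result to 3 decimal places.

Under the Kimura two-parameter model, d = −½ ln(1 − 2P − Q) − ¼ ln(1 − 2Q).
1 − 2P − Q = 0.226, giving −½ ln(0.226) = 0.743610.
1 − 2Q = 0.612, giving −¼ ln(0.612) = 0.122756.
d = 0.743610 + 0.122756 = 0.866366.

0.866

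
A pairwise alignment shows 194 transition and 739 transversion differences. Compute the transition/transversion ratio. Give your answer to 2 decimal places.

0.26

R = 194/739 = 0.262516… ≈ 0.26 (to 2 d.p.).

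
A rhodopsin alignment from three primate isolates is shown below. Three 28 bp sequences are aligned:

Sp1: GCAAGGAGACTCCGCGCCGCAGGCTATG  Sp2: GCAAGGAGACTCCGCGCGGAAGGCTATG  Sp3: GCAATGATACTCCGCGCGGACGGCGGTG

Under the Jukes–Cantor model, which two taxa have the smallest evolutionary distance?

Sp1 and Sp2

Sp1–Sp2: 2/28 differ, p = 0.071, d = 0.075.
Sp1–Sp3: 7/28 differ, p = 0.250, d = 0.304.
Sp2–Sp3: 5/28 differ, p = 0.179, d = 0.204.
The smallest distance is between Sp1 and Sp2.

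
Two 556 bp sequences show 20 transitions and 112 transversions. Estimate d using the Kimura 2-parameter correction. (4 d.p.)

0.2886

P = 20/556 ≈ 0.035971 and Q = 112/556 ≈ 0.201439.
Under the Kimura two-parameter model, d = −½ ln(1 − 2P − Q) − ¼ ln(1 − 2Q).
1 − 2P − Q = 0.726619, giving −½ ln(0.726619) = 0.159677.
1 − 2Q = 0.597122, giving −¼ ln(0.597122) = 0.128908.
d = 0.159677 + 0.128908 = 0.288585.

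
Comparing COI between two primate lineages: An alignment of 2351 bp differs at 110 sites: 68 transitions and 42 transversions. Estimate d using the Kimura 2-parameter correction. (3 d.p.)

P = 68/2351 ≈ 0.028924 and Q = 42/2351 ≈ 0.017865.
Under the Kimura two-parameter model, d = −½ ln(1 − 2P − Q) − ¼ ln(1 − 2Q).
1 − 2P − Q = 0.924287, giving −½ ln(0.924287) = 0.039366.
1 − 2Q = 0.96427, giving −¼ ln(0.96427) = 0.009096.
d = 0.039366 + 0.009096 = 0.048462.

0.048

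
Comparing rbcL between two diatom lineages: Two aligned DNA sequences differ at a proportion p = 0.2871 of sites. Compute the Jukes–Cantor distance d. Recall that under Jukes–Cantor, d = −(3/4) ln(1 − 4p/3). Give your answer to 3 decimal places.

d = −(3/4) ln(1 − 4p/3) = −0.75 ln(1 − 0.3828) = −0.75 ln(0.6172)
  = −0.75 × (-0.482562) = 0.361922 substitutions/site.

0.362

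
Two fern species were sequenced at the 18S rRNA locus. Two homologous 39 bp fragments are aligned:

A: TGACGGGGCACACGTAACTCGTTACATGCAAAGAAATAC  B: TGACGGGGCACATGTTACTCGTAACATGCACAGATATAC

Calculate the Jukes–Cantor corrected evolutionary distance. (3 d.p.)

0.141

The sequences differ at 5 of 39 sites (13, 16, 23, 31, 35), so p = 5/39 ≈ 0.128205.
d = −(3/4) ln(1 − 4p/3) = −0.75 ln(1 − 0.17094) = −0.75 ln(0.82906)
  = −0.75 × (-0.187463) = 0.140597 substitutions/site.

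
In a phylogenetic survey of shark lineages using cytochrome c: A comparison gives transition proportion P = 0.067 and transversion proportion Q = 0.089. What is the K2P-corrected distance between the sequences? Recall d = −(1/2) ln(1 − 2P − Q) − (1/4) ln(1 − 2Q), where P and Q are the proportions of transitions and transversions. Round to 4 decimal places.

0.1752

Under the Kimura two-parameter model, d = −½ ln(1 − 2P − Q) − ¼ ln(1 − 2Q).
1 − 2P − Q = 0.777, giving −½ ln(0.777) = 0.126157.
1 − 2Q = 0.822, giving −¼ ln(0.822) = 0.049004.
d = 0.126157 + 0.049004 = 0.175161.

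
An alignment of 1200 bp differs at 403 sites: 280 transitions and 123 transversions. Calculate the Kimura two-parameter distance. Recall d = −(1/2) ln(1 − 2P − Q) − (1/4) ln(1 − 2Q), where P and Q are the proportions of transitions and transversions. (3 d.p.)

0.478

P = 280/1200 ≈ 0.233333 and Q = 123/1200 = 0.1025.
Under the Kimura two-parameter model, d = −½ ln(1 − 2P − Q) − ¼ ln(1 − 2Q).
1 − 2P − Q = 0.430834, giving −½ ln(0.430834) = 0.421016.
1 − 2Q = 0.795, giving −¼ ln(0.795) = 0.057353.
d = 0.421016 + 0.057353 = 0.478369.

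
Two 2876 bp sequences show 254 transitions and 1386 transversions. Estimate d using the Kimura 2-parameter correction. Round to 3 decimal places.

P = 254/2876 ≈ 0.088317 and Q = 1386/2876 ≈ 0.481919.
Under the Kimura two-parameter model, d = −½ ln(1 − 2P − Q) − ¼ ln(1 − 2Q).
1 − 2P − Q = 0.341447, giving −½ ln(0.341447) = 0.537281.
1 − 2Q = 0.036162, giving −¼ ln(0.036162) = 0.829937.
d = 0.537281 + 0.829937 = 1.367218.

1.367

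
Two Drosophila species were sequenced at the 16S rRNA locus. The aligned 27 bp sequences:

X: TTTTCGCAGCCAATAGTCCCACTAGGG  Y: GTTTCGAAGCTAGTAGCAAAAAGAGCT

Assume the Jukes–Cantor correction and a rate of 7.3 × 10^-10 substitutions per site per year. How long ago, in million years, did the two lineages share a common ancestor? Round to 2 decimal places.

The sequences differ at 12 of 27 sites, so p = 12/27 ≈ 0.444444.
d = −(3/4) ln(1 − 4p/3) = −0.75 ln(1 − 0.592592) = −0.75 ln(0.407408)
  = −0.75 × (-0.897940) = 0.673455 substitutions/site.
Under a molecular clock d = 2μt, so t = d/(2μ) = 0.673455 / (2 × 7.3 × 10^-10) = 461.27 million years.

461.27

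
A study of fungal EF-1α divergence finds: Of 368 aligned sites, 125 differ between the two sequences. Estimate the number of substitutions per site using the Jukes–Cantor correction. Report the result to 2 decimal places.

p = 125/368 ≈ 0.339674.
d = −(3/4) ln(1 − 4p/3) = −0.75 ln(1 − 0.452899) = −0.75 ln(0.547101)
  = −0.75 × (-0.603122) = 0.452342 substitutions/site.

0.45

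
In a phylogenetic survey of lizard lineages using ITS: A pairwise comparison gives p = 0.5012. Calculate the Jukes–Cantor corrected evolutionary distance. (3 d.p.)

0.828

d = −(3/4) ln(1 − 4p/3) = −0.75 ln(1 − 0.668267) = −0.75 ln(0.331733)
  = −0.75 × (-1.103425) = 0.827569 substitutions/site.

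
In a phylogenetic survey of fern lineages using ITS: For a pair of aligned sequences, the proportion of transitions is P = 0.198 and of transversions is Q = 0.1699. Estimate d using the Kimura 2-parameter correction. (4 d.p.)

Under the Kimura two-parameter model, d = −½ ln(1 − 2P − Q) − ¼ ln(1 − 2Q).
1 − 2P − Q = 0.4341, giving −½ ln(0.4341) = 0.417240.
1 − 2Q = 0.6602, giving −¼ ln(0.6602) = 0.103803.
d = 0.417240 + 0.103803 = 0.521043.

0.5210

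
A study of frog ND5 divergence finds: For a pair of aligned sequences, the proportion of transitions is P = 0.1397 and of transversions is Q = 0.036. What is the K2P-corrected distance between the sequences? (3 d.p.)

Under the Kimura two-parameter model, d = −½ ln(1 − 2P − Q) − ¼ ln(1 − 2Q).
1 − 2P − Q = 0.6846, giving −½ ln(0.6846) = 0.189460.
1 − 2Q = 0.928, giving −¼ ln(0.928) = 0.018681.
d = 0.189460 + 0.018681 = 0.208141.

0.208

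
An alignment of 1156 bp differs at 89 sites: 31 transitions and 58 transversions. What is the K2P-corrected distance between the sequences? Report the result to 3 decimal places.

P = 31/1156 ≈ 0.026817 and Q = 58/1156 ≈ 0.050173.
Under the Kimura two-parameter model, d = −½ ln(1 − 2P − Q) − ¼ ln(1 − 2Q).
1 − 2P − Q = 0.896193, giving −½ ln(0.896193) = 0.054800.
1 − 2Q = 0.899654, giving −¼ ln(0.899654) = 0.026436.
d = 0.054800 + 0.026436 = 0.081236.

0.081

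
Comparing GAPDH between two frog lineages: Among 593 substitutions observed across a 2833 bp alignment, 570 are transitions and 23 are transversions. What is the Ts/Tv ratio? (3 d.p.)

24.783

R = 570/23 = 24.782608… ≈ 24.783 (to 3 d.p.).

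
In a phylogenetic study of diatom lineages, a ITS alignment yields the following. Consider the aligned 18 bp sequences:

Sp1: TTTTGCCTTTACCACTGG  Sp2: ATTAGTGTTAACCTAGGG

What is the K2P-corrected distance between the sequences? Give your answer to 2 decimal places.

Of 18 sites, 1 differences are transitions and 7 are transversions, so P = 1/18 ≈ 0.055556 and Q = 7/18 ≈ 0.388889.
Under the Kimura two-parameter model, d = −½ ln(1 − 2P − Q) − ¼ ln(1 − 2Q).
1 − 2P − Q = 0.499999, giving −½ ln(0.499999) = 0.346575.
1 − 2Q = 0.222222, giving −¼ ln(0.222222) = 0.376020.
d = 0.346575 + 0.376020 = 0.722595.

0.72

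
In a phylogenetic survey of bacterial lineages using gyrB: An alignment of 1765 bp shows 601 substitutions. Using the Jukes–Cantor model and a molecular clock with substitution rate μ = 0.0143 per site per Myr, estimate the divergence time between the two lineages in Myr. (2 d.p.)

p = 601/1765 ≈ 0.34051.
d = −(3/4) ln(1 − 4p/3) = −0.75 ln(1 − 0.454013) = −0.75 ln(0.545987)
  = −0.75 × (-0.605160) = 0.453870 substitutions/site.
Under a molecular clock d = 2μt, so t = d/(2μ) = 0.453870 / (2 × 0.0143) = 15.87 Myr.

15.87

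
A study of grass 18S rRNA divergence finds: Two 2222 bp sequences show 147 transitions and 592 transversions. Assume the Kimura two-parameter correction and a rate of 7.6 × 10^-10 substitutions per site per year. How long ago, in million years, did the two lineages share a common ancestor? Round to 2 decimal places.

292.53

P = 147/2222 ≈ 0.066157 and Q = 592/2222 ≈ 0.266427.
Under the Kimura two-parameter model, d = −½ ln(1 − 2P − Q) − ¼ ln(1 − 2Q).
1 − 2P − Q = 0.601259, giving −½ ln(0.601259) = 0.254365.
1 − 2Q = 0.467146, giving −¼ ln(0.467146) = 0.190278.
d = 0.254365 + 0.190278 = 0.444643.
Under a molecular clock d = 2μt, so t = d/(2μ) = 0.444643 / (2 × 7.6 × 10^-10) = 292.53 million years.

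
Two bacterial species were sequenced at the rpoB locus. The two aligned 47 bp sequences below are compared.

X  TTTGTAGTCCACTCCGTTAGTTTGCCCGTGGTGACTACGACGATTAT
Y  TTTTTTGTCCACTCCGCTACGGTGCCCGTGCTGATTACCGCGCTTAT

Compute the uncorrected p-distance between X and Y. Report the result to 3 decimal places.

0.234

The sequences differ at 11 of 47 positions.
p = 11/47 = 0.234042… ≈ 0.234 (to 3 d.p.).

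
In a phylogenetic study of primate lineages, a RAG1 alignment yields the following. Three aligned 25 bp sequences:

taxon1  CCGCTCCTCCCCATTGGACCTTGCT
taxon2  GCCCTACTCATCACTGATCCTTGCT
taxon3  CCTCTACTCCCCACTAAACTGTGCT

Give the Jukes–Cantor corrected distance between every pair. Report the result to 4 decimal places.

d(taxon1,taxon2) = 0.4172, d(taxon1,taxon3) = 0.3505, d(taxon2,taxon3) = 0.4172

taxon1–taxon2: 8/25 sites differ → p = 0.32, d = −0.75 ln(1 − 0.426667) = 0.417216 ≈ 0.4172.
taxon1–taxon3: 7/25 sites differ → p = 0.28, d = −0.75 ln(1 − 0.373333) = 0.350505 ≈ 0.3505.
taxon2–taxon3: 8/25 sites differ → p = 0.32, d = −0.75 ln(1 − 0.426667) = 0.417216 ≈ 0.4172.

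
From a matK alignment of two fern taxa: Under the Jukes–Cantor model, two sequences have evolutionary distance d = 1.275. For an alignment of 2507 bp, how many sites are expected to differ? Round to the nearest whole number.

1537

Invert JC69: p = (3/4)(1 − e^(−4d/3)) = 0.75 × (1 − e^(-1.7)) = 0.75 × (1 − 0.182684) = 0.612987.
Expected differing sites = pL ≈ 0.612987 × 2507 = 1536.758409 ≈ 1537.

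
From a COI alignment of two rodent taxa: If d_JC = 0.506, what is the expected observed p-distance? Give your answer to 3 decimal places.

p = (3/4)(1 − e^(−4d/3)) = 0.75 × (1 − e^(-0.674667)) = 0.75 × (1 − 0.509326) = 0.368006.

0.368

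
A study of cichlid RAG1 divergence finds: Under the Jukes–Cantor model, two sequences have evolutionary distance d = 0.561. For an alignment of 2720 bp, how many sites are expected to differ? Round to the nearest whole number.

1074

Invert JC69: p = (3/4)(1 − e^(−4d/3)) = 0.75 × (1 − e^(-0.748)) = 0.75 × (1 − 0.473312) = 0.395016.
Expected differing sites = pL ≈ 0.395016 × 2720 = 1074.44352 ≈ 1074.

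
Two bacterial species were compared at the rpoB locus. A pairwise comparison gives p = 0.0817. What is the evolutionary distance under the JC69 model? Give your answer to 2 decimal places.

0.09

d = −(3/4) ln(1 − 4p/3) = −0.75 ln(1 − 0.108933) = −0.75 ln(0.891067)
  = −0.75 × (-0.115336) = 0.086502 substitutions/site.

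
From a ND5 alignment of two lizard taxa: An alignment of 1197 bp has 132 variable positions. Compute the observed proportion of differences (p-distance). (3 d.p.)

0.110

p = 132/1197 = 0.110275… ≈ 0.110 (to 3 d.p.).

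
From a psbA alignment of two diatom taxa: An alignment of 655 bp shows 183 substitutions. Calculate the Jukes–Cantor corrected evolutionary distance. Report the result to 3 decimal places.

p = 183/655 ≈ 0.279389.
d = −(3/4) ln(1 − 4p/3) = −0.75 ln(1 − 0.372519) = −0.75 ln(0.627481)
  = −0.75 × (-0.466042) = 0.349532 substitutions/site.

0.350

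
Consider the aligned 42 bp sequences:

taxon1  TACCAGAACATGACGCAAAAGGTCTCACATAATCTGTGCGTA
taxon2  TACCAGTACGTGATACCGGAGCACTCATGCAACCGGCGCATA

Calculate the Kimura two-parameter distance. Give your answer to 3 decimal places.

0.583

Of 42 sites, 11 differences are transitions and 5 are transversions, so P = 11/42 ≈ 0.261905 and Q = 5/42 ≈ 0.119048.
Under the Kimura two-parameter model, d = −½ ln(1 − 2P − Q) − ¼ ln(1 − 2Q).
1 − 2P − Q = 0.357142, giving −½ ln(0.357142) = 0.514811.
1 − 2Q = 0.761904, giving −¼ ln(0.761904) = 0.067984.
d = 0.514811 + 0.067984 = 0.582795.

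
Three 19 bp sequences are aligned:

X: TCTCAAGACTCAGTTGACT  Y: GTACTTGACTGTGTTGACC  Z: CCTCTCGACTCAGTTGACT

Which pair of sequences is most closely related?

X–Y: 8/19 differ, p = 0.421, d = 0.618.
X–Z: 3/19 differ, p = 0.158, d = 0.177.
Y–Z: 7/19 differ, p = 0.368, d = 0.507.
The smallest distance is between X and Z.

X and Z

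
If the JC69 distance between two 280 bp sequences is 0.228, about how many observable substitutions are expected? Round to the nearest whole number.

55

Invert JC69: p = (3/4)(1 − e^(−4d/3)) = 0.75 × (1 − e^(-0.304)) = 0.75 × (1 − 0.737861) = 0.196604.
Expected differing sites = pL ≈ 0.196604 × 280 = 55.04912 ≈ 55.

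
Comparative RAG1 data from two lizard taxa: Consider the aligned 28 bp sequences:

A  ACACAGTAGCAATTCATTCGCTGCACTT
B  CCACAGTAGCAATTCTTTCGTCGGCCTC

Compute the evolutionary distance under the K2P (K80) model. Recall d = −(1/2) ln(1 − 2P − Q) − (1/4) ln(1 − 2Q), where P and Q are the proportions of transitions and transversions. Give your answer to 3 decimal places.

Of 28 sites, 3 differences are transitions and 4 are transversions, so P = 3/28 ≈ 0.107143 and Q = 4/28 ≈ 0.142857.
Under the Kimura two-parameter model, d = −½ ln(1 − 2P − Q) − ¼ ln(1 − 2Q).
1 − 2P − Q = 0.642857, giving −½ ln(0.642857) = 0.220916.
1 − 2Q = 0.714286, giving −¼ ln(0.714286) = 0.084118.
d = 0.220916 + 0.084118 = 0.305034.

0.305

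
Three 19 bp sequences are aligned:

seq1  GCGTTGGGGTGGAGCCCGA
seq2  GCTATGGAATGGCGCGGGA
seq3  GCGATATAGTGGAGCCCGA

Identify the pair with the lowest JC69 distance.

seq1 and seq3

seq1–seq2: 7/19 differ, p = 0.368, d = 0.507.
seq1–seq3: 4/19 differ, p = 0.211, d = 0.247.
seq2–seq3: 7/19 differ, p = 0.368, d = 0.507.
The smallest distance is between seq1 and seq3.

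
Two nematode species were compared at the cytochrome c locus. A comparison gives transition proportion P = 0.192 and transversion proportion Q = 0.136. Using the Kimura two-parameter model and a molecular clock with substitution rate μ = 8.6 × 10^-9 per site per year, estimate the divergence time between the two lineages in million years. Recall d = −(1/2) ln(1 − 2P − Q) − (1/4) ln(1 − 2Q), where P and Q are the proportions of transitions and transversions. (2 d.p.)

25.95

Under the Kimura two-parameter model, d = −½ ln(1 − 2P − Q) − ¼ ln(1 − 2Q).
1 − 2P − Q = 0.48, giving −½ ln(0.48) = 0.366985.
1 − 2Q = 0.728, giving −¼ ln(0.728) = 0.079364.
d = 0.366985 + 0.079364 = 0.446349.
Under a molecular clock d = 2μt, so t = d/(2μ) = 0.446349 / (2 × 8.6 × 10^-9) = 25.95 million years.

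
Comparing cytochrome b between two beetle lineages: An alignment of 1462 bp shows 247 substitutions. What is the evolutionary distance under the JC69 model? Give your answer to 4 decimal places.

0.1914

p = 247/1462 ≈ 0.168947.
d = −(3/4) ln(1 − 4p/3) = −0.75 ln(1 − 0.225263) = −0.75 ln(0.774737)
  = −0.75 × (-0.255232) = 0.191424 substitutions/site.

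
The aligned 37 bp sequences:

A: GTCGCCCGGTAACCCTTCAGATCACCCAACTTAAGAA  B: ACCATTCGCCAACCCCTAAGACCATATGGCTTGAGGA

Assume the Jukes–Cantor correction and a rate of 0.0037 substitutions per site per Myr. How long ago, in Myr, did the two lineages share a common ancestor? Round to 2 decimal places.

The sequences differ at 17 of 37 sites, so p = 17/37 ≈ 0.459459.
d = −(3/4) ln(1 − 4p/3) = −0.75 ln(1 − 0.612612) = −0.75 ln(0.387388)
  = −0.75 × (-0.948329) = 0.711247 substitutions/site.
Under a molecular clock d = 2μt, so t = d/(2μ) = 0.711247 / (2 × 0.0037) = 96.11 Myr.

96.11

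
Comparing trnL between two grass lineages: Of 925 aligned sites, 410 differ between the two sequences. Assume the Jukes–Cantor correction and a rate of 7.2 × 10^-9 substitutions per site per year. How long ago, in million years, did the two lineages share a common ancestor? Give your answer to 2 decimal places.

p = 410/925 ≈ 0.443243.
d = −(3/4) ln(1 − 4p/3) = −0.75 ln(1 − 0.590991) = −0.75 ln(0.409009)
  = −0.75 × (-0.894018) = 0.670514 substitutions/site.
Under a molecular clock d = 2μt, so t = d/(2μ) = 0.670514 / (2 × 7.2 × 10^-9) = 46.56 million years.

46.56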